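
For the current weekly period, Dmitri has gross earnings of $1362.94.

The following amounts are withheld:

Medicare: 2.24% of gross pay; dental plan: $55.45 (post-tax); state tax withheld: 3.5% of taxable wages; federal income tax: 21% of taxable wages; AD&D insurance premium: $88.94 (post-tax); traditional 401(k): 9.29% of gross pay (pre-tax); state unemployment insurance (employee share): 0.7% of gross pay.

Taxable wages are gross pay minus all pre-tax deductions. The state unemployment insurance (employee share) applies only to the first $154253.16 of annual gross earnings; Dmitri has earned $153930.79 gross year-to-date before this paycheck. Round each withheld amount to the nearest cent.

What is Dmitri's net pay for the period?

$756.24

Traditional 401(k): $1362.94 × 0.0929 = $126.62
Taxable wages = $1362.94 − $126.62 = $1236.32
Federal income tax: $1236.32 × 0.21 = $259.63
State tax withheld: $1236.32 × 0.035 = $43.27
Medicare: $1362.94 × 0.0224 = $30.53
State unemployment insurance (employee share): only $154253.16 − $153930.79 = $322.37 of this check is subject → $322.37 × 0.007 = $2.26
AD&D insurance premium: $88.94
Dental plan: $55.45
Total deductions = $126.62 + $259.63 + $43.27 + $30.53 + $2.26 + $88.94 + $55.45 = $606.70
Net pay = $1362.94 − $606.70 = $756.24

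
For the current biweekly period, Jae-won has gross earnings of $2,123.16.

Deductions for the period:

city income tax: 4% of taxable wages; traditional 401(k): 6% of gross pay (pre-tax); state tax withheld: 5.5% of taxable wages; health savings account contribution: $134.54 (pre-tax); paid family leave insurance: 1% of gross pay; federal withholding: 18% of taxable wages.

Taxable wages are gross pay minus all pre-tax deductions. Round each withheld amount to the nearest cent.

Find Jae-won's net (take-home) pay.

Traditional 401(k): $2,123.16 × 0.06 = $127.39
Health savings account contribution: $134.54
Pre-tax total = $127.39 + $134.54 = $261.93
Taxable wages = $2,123.16 − $261.93 = $1,861.23
City income tax: $1,861.23 × 0.04 = $74.45
State tax withheld: $1,861.23 × 0.055 = $102.37
Federal withholding: $1,861.23 × 0.18 = $335.02
Paid family leave insurance: $2,123.16 × 0.01 = $21.23
Total deductions = $127.39 + $134.54 + $74.45 + $102.37 + $335.02 + $21.23 = $795.00
Net pay = $2,123.16 − $795.00 = $1,328.16

$1,328.16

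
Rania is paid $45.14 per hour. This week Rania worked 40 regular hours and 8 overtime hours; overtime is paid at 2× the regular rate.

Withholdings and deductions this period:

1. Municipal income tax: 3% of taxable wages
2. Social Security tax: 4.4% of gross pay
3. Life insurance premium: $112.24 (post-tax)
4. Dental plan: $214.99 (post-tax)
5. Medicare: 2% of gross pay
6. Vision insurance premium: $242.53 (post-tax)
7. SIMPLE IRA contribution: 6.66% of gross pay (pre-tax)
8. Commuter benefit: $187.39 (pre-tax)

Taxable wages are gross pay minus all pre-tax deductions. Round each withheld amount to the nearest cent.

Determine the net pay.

Regular pay: 40 × $45.14 = $1,805.60
Overtime pay: 8 × $45.14 × 2 = $722.24
Gross pay = $1,805.60 + $722.24 = $2,527.84
SIMPLE IRA contribution: $2,527.84 × 0.0666 = $168.35
Commuter benefit: $187.39
Pre-tax total = $168.35 + $187.39 = $355.74
Taxable wages = $2,527.84 − $355.74 = $2,172.10
Municipal income tax: $2,172.10 × 0.03 = $65.16
Medicare: $2,527.84 × 0.02 = $50.56
Social Security tax: $2,527.84 × 0.044 = $111.22
Dental plan: $214.99
Life insurance premium: $112.24
Vision insurance premium: $242.53
Total deductions = $168.35 + $187.39 + $65.16 + $50.56 + $111.22 + $214.99 + $112.24 + $242.53 = $1,152.44
Net pay = $2,527.84 − $1,152.44 = $1,375.40

$1,375.40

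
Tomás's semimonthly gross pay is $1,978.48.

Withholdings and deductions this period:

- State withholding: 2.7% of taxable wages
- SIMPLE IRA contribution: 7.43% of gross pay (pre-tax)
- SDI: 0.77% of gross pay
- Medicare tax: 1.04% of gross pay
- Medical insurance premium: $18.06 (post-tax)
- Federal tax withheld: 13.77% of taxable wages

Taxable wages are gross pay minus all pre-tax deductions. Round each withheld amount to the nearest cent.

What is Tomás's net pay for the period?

$1,475.97

SIMPLE IRA contribution: $1,978.48 × 0.0743 = $147.00
Taxable wages = $1,978.48 − $147.00 = $1,831.48
State withholding: $1,831.48 × 0.027 = $49.45
Federal tax withheld: $1,831.48 × 0.1377 = $252.19
SDI: $1,978.48 × 0.0077 = $15.23
Medicare tax: $1,978.48 × 0.0104 = $20.58
Medical insurance premium: $18.06
Total deductions = $147.00 + $49.45 + $252.19 + $15.23 + $20.58 + $18.06 = $502.51
Net pay = $1,978.48 − $502.51 = $1,475.97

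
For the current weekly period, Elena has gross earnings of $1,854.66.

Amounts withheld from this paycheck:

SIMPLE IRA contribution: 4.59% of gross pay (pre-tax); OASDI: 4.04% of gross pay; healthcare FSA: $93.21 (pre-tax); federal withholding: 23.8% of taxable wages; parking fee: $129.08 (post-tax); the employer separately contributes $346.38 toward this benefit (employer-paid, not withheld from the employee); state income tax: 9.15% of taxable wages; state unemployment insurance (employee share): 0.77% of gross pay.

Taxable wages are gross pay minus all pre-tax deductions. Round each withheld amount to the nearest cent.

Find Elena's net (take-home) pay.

$905.69

Healthcare FSA: $93.21
SIMPLE IRA contribution: $1,854.66 × 0.0459 = $85.13
Pre-tax total = $93.21 + $85.13 = $178.34
Taxable wages = $1,854.66 − $178.34 = $1,676.32
Federal withholding: $1,676.32 × 0.238 = $398.96
State income tax: $1,676.32 × 0.0915 = $153.38
State unemployment insurance (employee share): $1,854.66 × 0.0077 = $14.28
OASDI: $1,854.66 × 0.0404 = $74.93
Parking fee: $129.08
(Employer's $346.38 toward parking fee is not withheld from the employee.)
Total deductions = $93.21 + $85.13 + $398.96 + $153.38 + $14.28 + $74.93 + $129.08 = $948.97
Net pay = $1,854.66 − $948.97 = $905.69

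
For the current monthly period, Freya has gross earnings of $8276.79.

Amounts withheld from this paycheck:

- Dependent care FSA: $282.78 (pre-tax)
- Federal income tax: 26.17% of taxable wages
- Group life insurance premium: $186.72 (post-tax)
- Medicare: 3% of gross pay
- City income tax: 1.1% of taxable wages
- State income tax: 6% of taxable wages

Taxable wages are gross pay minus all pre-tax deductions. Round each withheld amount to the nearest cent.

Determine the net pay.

$4899.39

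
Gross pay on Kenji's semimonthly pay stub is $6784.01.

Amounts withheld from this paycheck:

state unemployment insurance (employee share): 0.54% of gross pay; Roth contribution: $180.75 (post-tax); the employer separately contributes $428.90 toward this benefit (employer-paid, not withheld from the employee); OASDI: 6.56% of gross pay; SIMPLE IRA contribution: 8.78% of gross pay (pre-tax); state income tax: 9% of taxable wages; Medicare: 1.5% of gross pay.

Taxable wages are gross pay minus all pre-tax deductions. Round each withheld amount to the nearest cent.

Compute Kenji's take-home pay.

SIMPLE IRA contribution: $6784.01 × 0.0878 = $595.64
Taxable wages = $6784.01 − $595.64 = $6188.37
State income tax: $6188.37 × 0.09 = $556.95
OASDI: $6784.01 × 0.0656 = $445.03
State unemployment insurance (employee share): $6784.01 × 0.0054 = $36.63
Medicare: $6784.01 × 0.015 = $101.76
Roth contribution: $180.75
(Employer's $428.90 toward Roth contribution is not withheld from the employee.)
Total deductions = $595.64 + $556.95 + $445.03 + $36.63 + $101.76 + $180.75 = $1916.76
Net pay = $6784.01 − $1916.76 = $4867.25

$4867.25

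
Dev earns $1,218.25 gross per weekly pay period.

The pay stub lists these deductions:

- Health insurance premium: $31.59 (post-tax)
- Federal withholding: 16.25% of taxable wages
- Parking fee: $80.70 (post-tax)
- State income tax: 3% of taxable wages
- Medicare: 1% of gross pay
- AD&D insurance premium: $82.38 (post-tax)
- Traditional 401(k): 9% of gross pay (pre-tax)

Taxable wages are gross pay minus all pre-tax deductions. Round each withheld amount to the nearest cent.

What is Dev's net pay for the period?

$688.35

Traditional 401(k): $1,218.25 × 0.09 = $109.64
Taxable wages = $1,218.25 − $109.64 = $1,108.61
Federal withholding: $1,108.61 × 0.1625 = $180.15
State income tax: $1,108.61 × 0.03 = $33.26
Medicare: $1,218.25 × 0.01 = $12.18
AD&D insurance premium: $82.38
Parking fee: $80.70
Health insurance premium: $31.59
Total deductions = $109.64 + $180.15 + $33.26 + $12.18 + $82.38 + $80.70 + $31.59 = $529.90
Net pay = $1,218.25 − $529.90 = $688.35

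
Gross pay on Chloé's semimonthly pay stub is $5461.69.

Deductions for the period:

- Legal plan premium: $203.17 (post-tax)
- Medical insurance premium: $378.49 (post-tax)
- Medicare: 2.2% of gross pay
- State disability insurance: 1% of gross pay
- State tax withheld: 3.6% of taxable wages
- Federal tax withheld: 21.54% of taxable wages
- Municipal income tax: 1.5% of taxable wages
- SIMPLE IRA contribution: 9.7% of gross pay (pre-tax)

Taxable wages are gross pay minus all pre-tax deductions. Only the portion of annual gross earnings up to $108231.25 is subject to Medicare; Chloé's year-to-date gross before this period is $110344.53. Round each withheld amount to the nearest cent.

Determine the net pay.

$2981.77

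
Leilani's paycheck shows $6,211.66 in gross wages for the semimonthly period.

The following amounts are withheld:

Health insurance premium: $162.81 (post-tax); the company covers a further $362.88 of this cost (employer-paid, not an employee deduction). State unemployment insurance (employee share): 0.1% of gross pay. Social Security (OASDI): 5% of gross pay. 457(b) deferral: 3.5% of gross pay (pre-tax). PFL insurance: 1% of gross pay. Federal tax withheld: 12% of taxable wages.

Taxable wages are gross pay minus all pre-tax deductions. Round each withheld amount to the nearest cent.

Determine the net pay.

$4,733.22

457(b) deferral: $6,211.66 × 0.035 = $217.41
Taxable wages = $6,211.66 − $217.41 = $5,994.25
Federal tax withheld: $5,994.25 × 0.12 = $719.31
Social Security (OASDI): $6,211.66 × 0.05 = $310.58
PFL insurance: $6,211.66 × 0.01 = $62.12
State unemployment insurance (employee share): $6,211.66 × 0.001 = $6.21
Health insurance premium: $162.81
(Employer's $362.88 toward health insurance premium is not withheld from the employee.)
Total deductions = $217.41 + $719.31 + $310.58 + $62.12 + $6.21 + $162.81 = $1,478.44
Net pay = $6,211.66 − $1,478.44 = $4,733.22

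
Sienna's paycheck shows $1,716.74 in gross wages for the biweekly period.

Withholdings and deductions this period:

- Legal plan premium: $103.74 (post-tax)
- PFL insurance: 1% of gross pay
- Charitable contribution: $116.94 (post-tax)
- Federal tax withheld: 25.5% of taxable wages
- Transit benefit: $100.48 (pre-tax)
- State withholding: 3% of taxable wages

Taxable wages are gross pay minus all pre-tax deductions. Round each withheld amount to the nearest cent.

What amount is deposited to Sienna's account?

Transit benefit: $100.48
Taxable wages = $1,716.74 − $100.48 = $1,616.26
Federal tax withheld: $1,616.26 × 0.255 = $412.15
State withholding: $1,616.26 × 0.03 = $48.49
PFL insurance: $1,716.74 × 0.01 = $17.17
Legal plan premium: $103.74
Charitable contribution: $116.94
Total deductions = $100.48 + $412.15 + $48.49 + $17.17 + $103.74 + $116.94 = $798.97
Net pay = $1,716.74 − $798.97 = $917.77

$917.77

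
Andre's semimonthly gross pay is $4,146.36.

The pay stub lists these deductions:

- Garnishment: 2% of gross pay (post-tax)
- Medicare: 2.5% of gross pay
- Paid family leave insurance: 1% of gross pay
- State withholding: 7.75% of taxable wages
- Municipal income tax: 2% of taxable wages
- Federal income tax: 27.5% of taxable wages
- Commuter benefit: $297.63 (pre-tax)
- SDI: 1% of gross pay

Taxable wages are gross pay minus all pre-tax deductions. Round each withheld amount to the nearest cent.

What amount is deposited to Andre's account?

$2,145.57

Commuter benefit: $297.63
Taxable wages = $4,146.36 − $297.63 = $3,848.73
Federal income tax: $3,848.73 × 0.275 = $1,058.40
State withholding: $3,848.73 × 0.0775 = $298.28
Municipal income tax: $3,848.73 × 0.02 = $76.97
Paid family leave insurance: $4,146.36 × 0.01 = $41.46
SDI: $4,146.36 × 0.01 = $41.46
Medicare: $4,146.36 × 0.025 = $103.66
Garnishment: $4,146.36 × 0.02 = $82.93
Total deductions = $297.63 + $1,058.40 + $298.28 + $76.97 + $41.46 + $41.46 + $103.66 + $82.93 = $2,000.79
Net pay = $4,146.36 − $2,000.79 = $2,145.57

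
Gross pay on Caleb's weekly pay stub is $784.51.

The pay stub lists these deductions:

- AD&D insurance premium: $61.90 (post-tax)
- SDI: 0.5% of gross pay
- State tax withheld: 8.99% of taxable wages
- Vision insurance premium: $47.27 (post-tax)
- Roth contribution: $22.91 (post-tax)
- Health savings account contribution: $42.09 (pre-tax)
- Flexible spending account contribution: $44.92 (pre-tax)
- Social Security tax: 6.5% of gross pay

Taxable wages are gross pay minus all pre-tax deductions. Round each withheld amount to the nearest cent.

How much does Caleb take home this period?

Health savings account contribution: $42.09
Flexible spending account contribution: $44.92
Pre-tax total = $42.09 + $44.92 = $87.01
Taxable wages = $784.51 − $87.01 = $697.50
State tax withheld: $697.50 × 0.0899 = $62.71
SDI: $784.51 × 0.005 = $3.92
Social Security tax: $784.51 × 0.065 = $50.99
Vision insurance premium: $47.27
Roth contribution: $22.91
AD&D insurance premium: $61.90
Total deductions = $42.09 + $44.92 + $62.71 + $3.92 + $50.99 + $47.27 + $22.91 + $61.90 = $336.71
Net pay = $784.51 − $336.71 = $447.80

$447.80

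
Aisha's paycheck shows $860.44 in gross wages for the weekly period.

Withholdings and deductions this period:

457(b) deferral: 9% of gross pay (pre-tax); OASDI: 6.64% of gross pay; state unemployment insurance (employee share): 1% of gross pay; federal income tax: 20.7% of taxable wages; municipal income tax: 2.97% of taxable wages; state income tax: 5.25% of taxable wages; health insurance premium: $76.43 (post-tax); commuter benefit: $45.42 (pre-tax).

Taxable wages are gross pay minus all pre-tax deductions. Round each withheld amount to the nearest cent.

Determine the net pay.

Commuter benefit: $45.42
457(b) deferral: $860.44 × 0.09 = $77.44
Pre-tax total = $45.42 + $77.44 = $122.86
Taxable wages = $860.44 − $122.86 = $737.58
State income tax: $737.58 × 0.0525 = $38.72
Federal income tax: $737.58 × 0.207 = $152.68
Municipal income tax: $737.58 × 0.0297 = $21.91
State unemployment insurance (employee share): $860.44 × 0.01 = $8.60
OASDI: $860.44 × 0.0664 = $57.13
Health insurance premium: $76.43
Total deductions = $45.42 + $77.44 + $38.72 + $152.68 + $21.91 + $8.60 + $57.13 + $76.43 = $478.33
Net pay = $860.44 − $478.33 = $382.11

$382.11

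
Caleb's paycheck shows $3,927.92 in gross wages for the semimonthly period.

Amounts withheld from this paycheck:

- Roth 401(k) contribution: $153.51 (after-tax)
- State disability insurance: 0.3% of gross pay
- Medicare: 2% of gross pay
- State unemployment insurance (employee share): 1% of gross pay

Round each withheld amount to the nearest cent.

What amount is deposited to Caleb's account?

$3,644.79

State disability insurance: $3,927.92 × 0.003 = $11.78
Medicare: $3,927.92 × 0.02 = $78.56
State unemployment insurance (employee share): $3,927.92 × 0.01 = $39.28
Roth 401(k) contribution: $153.51
Total deductions = $11.78 + $78.56 + $39.28 + $153.51 = $283.13
Net pay = $3,927.92 − $283.13 = $3,644.79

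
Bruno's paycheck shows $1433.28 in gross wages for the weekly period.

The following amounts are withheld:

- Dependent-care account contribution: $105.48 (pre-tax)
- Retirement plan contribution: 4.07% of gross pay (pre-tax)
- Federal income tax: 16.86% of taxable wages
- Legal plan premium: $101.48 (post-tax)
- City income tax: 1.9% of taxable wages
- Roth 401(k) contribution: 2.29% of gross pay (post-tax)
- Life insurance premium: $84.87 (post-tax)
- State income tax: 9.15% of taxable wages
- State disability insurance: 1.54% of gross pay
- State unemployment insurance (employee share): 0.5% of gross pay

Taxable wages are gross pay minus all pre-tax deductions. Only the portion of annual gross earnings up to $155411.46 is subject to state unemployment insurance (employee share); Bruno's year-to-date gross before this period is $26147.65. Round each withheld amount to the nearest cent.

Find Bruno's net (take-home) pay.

$666.75

Retirement plan contribution: $1433.28 × 0.0407 = $58.33
Dependent-care account contribution: $105.48
Pre-tax total = $58.33 + $105.48 = $163.81
Taxable wages = $1433.28 − $163.81 = $1269.47
Federal income tax: $1269.47 × 0.1686 = $214.03
City income tax: $1269.47 × 0.019 = $24.12
State income tax: $1269.47 × 0.0915 = $116.16
State disability insurance: $1433.28 × 0.0154 = $22.07
State unemployment insurance (employee share): cap not yet reached, full $1433.28 is subject → $1433.28 × 0.005 = $7.17
Roth 401(k) contribution: $1433.28 × 0.0229 = $32.82
Legal plan premium: $101.48
Life insurance premium: $84.87
Total deductions = $58.33 + $105.48 + $214.03 + $24.12 + $116.16 + $22.07 + $7.17 + $32.82 + $101.48 + $84.87 = $766.53
Net pay = $1433.28 − $766.53 = $666.75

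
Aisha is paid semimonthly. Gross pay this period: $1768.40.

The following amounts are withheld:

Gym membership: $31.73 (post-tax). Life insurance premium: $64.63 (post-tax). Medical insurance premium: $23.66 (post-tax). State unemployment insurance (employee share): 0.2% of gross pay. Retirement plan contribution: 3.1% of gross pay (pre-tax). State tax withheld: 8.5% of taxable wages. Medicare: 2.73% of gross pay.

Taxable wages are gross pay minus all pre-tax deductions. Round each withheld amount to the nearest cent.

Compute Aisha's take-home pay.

Retirement plan contribution: $1768.40 × 0.031 = $54.82
Taxable wages = $1768.40 − $54.82 = $1713.58
State tax withheld: $1713.58 × 0.085 = $145.65
Medicare: $1768.40 × 0.0273 = $48.28
State unemployment insurance (employee share): $1768.40 × 0.002 = $3.54
Gym membership: $31.73
Medical insurance premium: $23.66
Life insurance premium: $64.63
Total deductions = $54.82 + $145.65 + $48.28 + $3.54 + $31.73 + $23.66 + $64.63 = $372.31
Net pay = $1768.40 − $372.31 = $1396.09

$1396.09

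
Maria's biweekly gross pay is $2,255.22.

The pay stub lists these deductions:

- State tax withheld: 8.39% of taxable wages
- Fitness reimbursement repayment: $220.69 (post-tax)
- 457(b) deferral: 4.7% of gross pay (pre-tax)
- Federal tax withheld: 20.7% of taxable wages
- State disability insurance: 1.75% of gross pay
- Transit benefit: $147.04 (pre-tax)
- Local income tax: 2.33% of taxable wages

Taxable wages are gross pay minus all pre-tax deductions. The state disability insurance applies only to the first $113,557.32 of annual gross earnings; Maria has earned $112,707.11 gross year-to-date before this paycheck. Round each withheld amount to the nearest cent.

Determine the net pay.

$1,137.53

457(b) deferral: $2,255.22 × 0.047 = $106.00
Transit benefit: $147.04
Pre-tax total = $106.00 + $147.04 = $253.04
Taxable wages = $2,255.22 − $253.04 = $2,002.18
Federal tax withheld: $2,002.18 × 0.207 = $414.45
State tax withheld: $2,002.18 × 0.0839 = $167.98
Local income tax: $2,002.18 × 0.0233 = $46.65
State disability insurance: only $113,557.32 − $112,707.11 = $850.21 of this check is subject → $850.21 × 0.0175 = $14.88
Fitness reimbursement repayment: $220.69
Total deductions = $106.00 + $147.04 + $414.45 + $167.98 + $46.65 + $14.88 + $220.69 = $1,117.69
Net pay = $2,255.22 − $1,117.69 = $1,137.53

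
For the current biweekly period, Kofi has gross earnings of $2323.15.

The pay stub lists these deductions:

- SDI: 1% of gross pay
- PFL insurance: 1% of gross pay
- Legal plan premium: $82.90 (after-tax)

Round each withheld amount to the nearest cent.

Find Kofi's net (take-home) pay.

$2193.79

SDI: $2323.15 × 0.01 = $23.23
PFL insurance: $2323.15 × 0.01 = $23.23
Legal plan premium: $82.90
Total deductions = $23.23 + $23.23 + $82.90 = $129.36
Net pay = $2323.15 − $129.36 = $2193.79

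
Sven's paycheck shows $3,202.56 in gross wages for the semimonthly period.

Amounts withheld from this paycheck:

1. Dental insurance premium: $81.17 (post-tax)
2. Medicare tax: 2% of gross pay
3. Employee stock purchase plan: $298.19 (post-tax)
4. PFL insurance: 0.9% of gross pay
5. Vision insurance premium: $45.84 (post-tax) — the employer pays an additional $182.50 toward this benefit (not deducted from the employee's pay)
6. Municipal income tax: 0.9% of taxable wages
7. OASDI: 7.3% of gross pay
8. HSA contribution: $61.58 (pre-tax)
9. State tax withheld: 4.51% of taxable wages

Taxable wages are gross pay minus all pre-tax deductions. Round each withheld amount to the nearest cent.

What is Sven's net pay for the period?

HSA contribution: $61.58
Taxable wages = $3,202.56 − $61.58 = $3,140.98
State tax withheld: $3,140.98 × 0.0451 = $141.66
Municipal income tax: $3,140.98 × 0.009 = $28.27
PFL insurance: $3,202.56 × 0.009 = $28.82
Medicare tax: $3,202.56 × 0.02 = $64.05
OASDI: $3,202.56 × 0.073 = $233.79
Vision insurance premium: $45.84
Employee stock purchase plan: $298.19
Dental insurance premium: $81.17
(Employer's $182.50 toward vision insurance premium is not withheld from the employee.)
Total deductions = $61.58 + $141.66 + $28.27 + $28.82 + $64.05 + $233.79 + $45.84 + $298.19 + $81.17 = $983.37
Net pay = $3,202.56 − $983.37 = $2,219.19

$2,219.19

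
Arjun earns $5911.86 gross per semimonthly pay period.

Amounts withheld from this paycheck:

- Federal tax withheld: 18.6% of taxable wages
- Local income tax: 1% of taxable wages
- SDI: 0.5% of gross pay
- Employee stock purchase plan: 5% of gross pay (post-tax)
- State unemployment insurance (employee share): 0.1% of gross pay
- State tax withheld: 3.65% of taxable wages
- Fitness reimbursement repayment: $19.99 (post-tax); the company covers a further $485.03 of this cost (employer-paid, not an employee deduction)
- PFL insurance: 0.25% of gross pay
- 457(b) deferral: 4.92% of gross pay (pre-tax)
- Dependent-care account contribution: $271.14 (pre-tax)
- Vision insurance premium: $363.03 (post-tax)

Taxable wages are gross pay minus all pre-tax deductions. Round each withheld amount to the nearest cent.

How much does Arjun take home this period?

457(b) deferral: $5911.86 × 0.0492 = $290.86
Dependent-care account contribution: $271.14
Pre-tax total = $290.86 + $271.14 = $562.00
Taxable wages = $5911.86 − $562.00 = $5349.86
Local income tax: $5349.86 × 0.01 = $53.50
Federal tax withheld: $5349.86 × 0.186 = $995.07
State tax withheld: $5349.86 × 0.0365 = $195.27
PFL insurance: $5911.86 × 0.0025 = $14.78
SDI: $5911.86 × 0.005 = $29.56
State unemployment insurance (employee share): $5911.86 × 0.001 = $5.91
Vision insurance premium: $363.03
Employee stock purchase plan: $5911.86 × 0.05 = $295.59
Fitness reimbursement repayment: $19.99
(Employer's $485.03 toward fitness reimbursement repayment is not withheld from the employee.)
Total deductions = $290.86 + $271.14 + $53.50 + $995.07 + $195.27 + $14.78 + $29.56 + $5.91 + $363.03 + $295.59 + $19.99 = $2534.70
Net pay = $5911.86 − $2534.70 = $3377.16

$3377.16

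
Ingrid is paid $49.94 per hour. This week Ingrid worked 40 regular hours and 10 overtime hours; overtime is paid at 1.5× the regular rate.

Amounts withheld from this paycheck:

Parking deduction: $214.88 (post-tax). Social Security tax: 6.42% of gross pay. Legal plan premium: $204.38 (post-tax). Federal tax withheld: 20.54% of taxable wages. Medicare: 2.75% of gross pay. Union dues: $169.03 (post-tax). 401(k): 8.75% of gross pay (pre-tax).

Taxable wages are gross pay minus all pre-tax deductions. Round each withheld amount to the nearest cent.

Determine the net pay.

Regular pay: 40 × $49.94 = $1997.60
Overtime pay: 10 × $49.94 × 1.5 = $749.10
Gross pay = $1997.60 + $749.10 = $2746.70
401(k): $2746.70 × 0.0875 = $240.34
Taxable wages = $2746.70 − $240.34 = $2506.36
Federal tax withheld: $2506.36 × 0.2054 = $514.81
Medicare: $2746.70 × 0.0275 = $75.53
Social Security tax: $2746.70 × 0.0642 = $176.34
Parking deduction: $214.88
Union dues: $169.03
Legal plan premium: $204.38
Total deductions = $240.34 + $514.81 + $75.53 + $176.34 + $214.88 + $169.03 + $204.38 = $1595.31
Net pay = $2746.70 − $1595.31 = $1151.39

$1151.39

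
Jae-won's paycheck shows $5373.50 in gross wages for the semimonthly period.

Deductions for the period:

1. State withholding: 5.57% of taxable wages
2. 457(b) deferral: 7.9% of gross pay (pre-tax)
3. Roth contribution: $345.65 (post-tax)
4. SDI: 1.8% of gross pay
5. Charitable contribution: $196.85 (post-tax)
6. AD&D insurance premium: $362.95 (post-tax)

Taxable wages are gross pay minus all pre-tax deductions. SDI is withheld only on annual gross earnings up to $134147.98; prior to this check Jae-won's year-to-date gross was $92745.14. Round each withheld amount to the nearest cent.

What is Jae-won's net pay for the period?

457(b) deferral: $5373.50 × 0.079 = $424.51
Taxable wages = $5373.50 − $424.51 = $4948.99
State withholding: $4948.99 × 0.0557 = $275.66
SDI: cap not yet reached, full $5373.50 is subject → $5373.50 × 0.018 = $96.72
Charitable contribution: $196.85
Roth contribution: $345.65
AD&D insurance premium: $362.95
Total deductions = $424.51 + $275.66 + $96.72 + $196.85 + $345.65 + $362.95 = $1702.34
Net pay = $5373.50 − $1702.34 = $3671.16

$3671.16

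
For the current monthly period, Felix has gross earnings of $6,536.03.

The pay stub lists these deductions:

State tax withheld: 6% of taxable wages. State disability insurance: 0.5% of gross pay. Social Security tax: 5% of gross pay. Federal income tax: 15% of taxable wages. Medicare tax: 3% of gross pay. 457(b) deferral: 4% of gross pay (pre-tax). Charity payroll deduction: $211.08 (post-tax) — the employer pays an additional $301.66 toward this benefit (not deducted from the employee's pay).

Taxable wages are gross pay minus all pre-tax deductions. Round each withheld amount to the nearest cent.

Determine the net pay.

$4,190.28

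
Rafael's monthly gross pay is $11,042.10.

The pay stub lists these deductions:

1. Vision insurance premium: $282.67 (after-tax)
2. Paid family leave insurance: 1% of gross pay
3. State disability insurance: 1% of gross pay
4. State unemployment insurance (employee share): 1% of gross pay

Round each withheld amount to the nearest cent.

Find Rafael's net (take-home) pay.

$10,428.17

State disability insurance: $11,042.10 × 0.01 = $110.42
Paid family leave insurance: $11,042.10 × 0.01 = $110.42
State unemployment insurance (employee share): $11,042.10 × 0.01 = $110.42
Vision insurance premium: $282.67
Total deductions = $110.42 + $110.42 + $110.42 + $282.67 = $613.93
Net pay = $11,042.10 − $613.93 = $10,428.17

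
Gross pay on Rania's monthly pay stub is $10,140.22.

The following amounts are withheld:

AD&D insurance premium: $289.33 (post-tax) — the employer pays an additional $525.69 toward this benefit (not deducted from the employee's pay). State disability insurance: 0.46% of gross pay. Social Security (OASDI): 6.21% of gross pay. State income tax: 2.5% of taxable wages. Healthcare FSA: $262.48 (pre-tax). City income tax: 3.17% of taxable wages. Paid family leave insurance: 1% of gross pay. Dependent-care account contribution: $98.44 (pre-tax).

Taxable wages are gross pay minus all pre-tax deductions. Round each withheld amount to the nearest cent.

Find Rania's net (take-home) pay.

$8,157.73

Dependent-care account contribution: $98.44
Healthcare FSA: $262.48
Pre-tax total = $98.44 + $262.48 = $360.92
Taxable wages = $10,140.22 − $360.92 = $9,779.30
State income tax: $9,779.30 × 0.025 = $244.48
City income tax: $9,779.30 × 0.0317 = $310.00
Paid family leave insurance: $10,140.22 × 0.01 = $101.40
Social Security (OASDI): $10,140.22 × 0.0621 = $629.71
State disability insurance: $10,140.22 × 0.0046 = $46.65
AD&D insurance premium: $289.33
(Employer's $525.69 toward AD&D insurance premium is not withheld from the employee.)
Total deductions = $98.44 + $262.48 + $244.48 + $310.00 + $101.40 + $629.71 + $46.65 + $289.33 = $1,982.49
Net pay = $10,140.22 − $1,982.49 = $8,157.73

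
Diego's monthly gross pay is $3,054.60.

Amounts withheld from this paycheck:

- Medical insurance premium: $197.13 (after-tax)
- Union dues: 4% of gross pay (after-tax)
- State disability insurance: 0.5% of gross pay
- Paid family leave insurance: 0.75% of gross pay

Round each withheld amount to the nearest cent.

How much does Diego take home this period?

$2,697.11

State disability insurance: $3,054.60 × 0.005 = $15.27
Paid family leave insurance: $3,054.60 × 0.0075 = $22.91
Union dues: $3,054.60 × 0.04 = $122.18
Medical insurance premium: $197.13
Total deductions = $15.27 + $22.91 + $122.18 + $197.13 = $357.49
Net pay = $3,054.60 − $357.49 = $2,697.11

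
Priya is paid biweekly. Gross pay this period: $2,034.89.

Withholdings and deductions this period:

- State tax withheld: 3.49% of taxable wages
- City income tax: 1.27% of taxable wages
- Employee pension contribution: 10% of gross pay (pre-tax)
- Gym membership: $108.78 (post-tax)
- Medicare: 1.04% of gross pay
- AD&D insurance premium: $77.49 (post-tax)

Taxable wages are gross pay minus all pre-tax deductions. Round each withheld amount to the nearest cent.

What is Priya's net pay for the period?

Employee pension contribution: $2,034.89 × 0.1 = $203.49
Taxable wages = $2,034.89 − $203.49 = $1,831.40
City income tax: $1,831.40 × 0.0127 = $23.26
State tax withheld: $1,831.40 × 0.0349 = $63.92
Medicare: $2,034.89 × 0.0104 = $21.16
AD&D insurance premium: $77.49
Gym membership: $108.78
Total deductions = $203.49 + $23.26 + $63.92 + $21.16 + $77.49 + $108.78 = $498.10
Net pay = $2,034.89 − $498.10 = $1,536.79

$1,536.79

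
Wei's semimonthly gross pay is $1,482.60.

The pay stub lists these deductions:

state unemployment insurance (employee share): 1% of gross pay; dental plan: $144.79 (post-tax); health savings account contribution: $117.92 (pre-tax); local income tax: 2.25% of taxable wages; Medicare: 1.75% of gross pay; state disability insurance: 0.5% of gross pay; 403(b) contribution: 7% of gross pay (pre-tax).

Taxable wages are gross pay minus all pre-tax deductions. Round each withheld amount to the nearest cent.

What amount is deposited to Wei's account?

$1,039.55

Health savings account contribution: $117.92
403(b) contribution: $1,482.60 × 0.07 = $103.78
Pre-tax total = $117.92 + $103.78 = $221.70
Taxable wages = $1,482.60 − $221.70 = $1,260.90
Local income tax: $1,260.90 × 0.0225 = $28.37
Medicare: $1,482.60 × 0.0175 = $25.95
State unemployment insurance (employee share): $1,482.60 × 0.01 = $14.83
State disability insurance: $1,482.60 × 0.005 = $7.41
Dental plan: $144.79
Total deductions = $117.92 + $103.78 + $28.37 + $25.95 + $14.83 + $7.41 + $144.79 = $443.05
Net pay = $1,482.60 − $443.05 = $1,039.55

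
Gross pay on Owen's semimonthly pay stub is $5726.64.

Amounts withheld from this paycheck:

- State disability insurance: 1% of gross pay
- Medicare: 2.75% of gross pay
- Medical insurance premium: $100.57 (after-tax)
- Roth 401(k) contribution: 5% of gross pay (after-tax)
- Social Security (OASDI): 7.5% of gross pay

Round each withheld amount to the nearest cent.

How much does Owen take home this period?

$4695.49

State disability insurance: $5726.64 × 0.01 = $57.27
Medicare: $5726.64 × 0.0275 = $157.48
Social Security (OASDI): $5726.64 × 0.075 = $429.50
Medical insurance premium: $100.57
Roth 401(k) contribution: $5726.64 × 0.05 = $286.33
Total deductions = $57.27 + $157.48 + $429.50 + $100.57 + $286.33 = $1031.15
Net pay = $5726.64 − $1031.15 = $4695.49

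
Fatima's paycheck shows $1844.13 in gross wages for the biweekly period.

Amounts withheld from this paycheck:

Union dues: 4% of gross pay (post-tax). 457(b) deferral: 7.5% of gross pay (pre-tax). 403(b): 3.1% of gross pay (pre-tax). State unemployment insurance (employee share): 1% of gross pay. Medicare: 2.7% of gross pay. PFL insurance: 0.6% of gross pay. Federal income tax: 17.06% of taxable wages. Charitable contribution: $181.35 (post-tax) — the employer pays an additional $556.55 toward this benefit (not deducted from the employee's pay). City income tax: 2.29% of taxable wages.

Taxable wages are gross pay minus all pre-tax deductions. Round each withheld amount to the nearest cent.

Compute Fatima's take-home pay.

$995.23

403(b): $1844.13 × 0.031 = $57.17
457(b) deferral: $1844.13 × 0.075 = $138.31
Pre-tax total = $57.17 + $138.31 = $195.48
Taxable wages = $1844.13 − $195.48 = $1648.65
Federal income tax: $1648.65 × 0.1706 = $281.26
City income tax: $1648.65 × 0.0229 = $37.75
Medicare: $1844.13 × 0.027 = $49.79
State unemployment insurance (employee share): $1844.13 × 0.01 = $18.44
PFL insurance: $1844.13 × 0.006 = $11.06
Union dues: $1844.13 × 0.04 = $73.77
Charitable contribution: $181.35
(Employer's $556.55 toward charitable contribution is not withheld from the employee.)
Total deductions = $57.17 + $138.31 + $281.26 + $37.75 + $49.79 + $18.44 + $11.06 + $73.77 + $181.35 = $848.90
Net pay = $1844.13 − $848.90 = $995.23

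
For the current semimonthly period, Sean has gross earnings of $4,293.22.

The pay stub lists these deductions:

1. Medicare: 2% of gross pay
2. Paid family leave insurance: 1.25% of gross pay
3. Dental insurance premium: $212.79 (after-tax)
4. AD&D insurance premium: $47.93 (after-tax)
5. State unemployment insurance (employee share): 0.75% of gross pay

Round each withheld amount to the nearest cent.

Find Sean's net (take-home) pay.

$3,860.77

Paid family leave insurance: $4,293.22 × 0.0125 = $53.67
Medicare: $4,293.22 × 0.02 = $85.86
State unemployment insurance (employee share): $4,293.22 × 0.0075 = $32.20
AD&D insurance premium: $47.93
Dental insurance premium: $212.79
Total deductions = $53.67 + $85.86 + $32.20 + $47.93 + $212.79 = $432.45
Net pay = $4,293.22 − $432.45 = $3,860.77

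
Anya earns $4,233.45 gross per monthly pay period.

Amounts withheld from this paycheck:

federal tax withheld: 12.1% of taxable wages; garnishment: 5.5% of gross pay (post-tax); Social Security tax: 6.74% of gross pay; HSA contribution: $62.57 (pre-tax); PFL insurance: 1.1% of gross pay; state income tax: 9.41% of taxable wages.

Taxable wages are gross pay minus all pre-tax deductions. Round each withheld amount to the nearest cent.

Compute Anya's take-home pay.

HSA contribution: $62.57
Taxable wages = $4,233.45 − $62.57 = $4,170.88
State income tax: $4,170.88 × 0.0941 = $392.48
Federal tax withheld: $4,170.88 × 0.121 = $504.68
PFL insurance: $4,233.45 × 0.011 = $46.57
Social Security tax: $4,233.45 × 0.0674 = $285.33
Garnishment: $4,233.45 × 0.055 = $232.84
Total deductions = $62.57 + $392.48 + $504.68 + $46.57 + $285.33 + $232.84 = $1,524.47
Net pay = $4,233.45 − $1,524.47 = $2,708.98

$2,708.98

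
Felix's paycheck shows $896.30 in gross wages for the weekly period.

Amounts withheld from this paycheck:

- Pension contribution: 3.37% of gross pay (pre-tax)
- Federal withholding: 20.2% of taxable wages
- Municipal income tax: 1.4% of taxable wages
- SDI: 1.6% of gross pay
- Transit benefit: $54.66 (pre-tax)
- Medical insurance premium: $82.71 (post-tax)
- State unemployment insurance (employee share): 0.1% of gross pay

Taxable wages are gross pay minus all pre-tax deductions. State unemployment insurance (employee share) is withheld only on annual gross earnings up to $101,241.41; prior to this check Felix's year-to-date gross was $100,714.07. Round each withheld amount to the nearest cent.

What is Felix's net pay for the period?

$538.58

Pension contribution: $896.30 × 0.0337 = $30.21
Transit benefit: $54.66
Pre-tax total = $30.21 + $54.66 = $84.87
Taxable wages = $896.30 − $84.87 = $811.43
Municipal income tax: $811.43 × 0.014 = $11.36
Federal withholding: $811.43 × 0.202 = $163.91
State unemployment insurance (employee share): only $101,241.41 − $100,714.07 = $527.34 of this check is subject → $527.34 × 0.001 = $0.53
SDI: $896.30 × 0.016 = $14.34
Medical insurance premium: $82.71
Total deductions = $30.21 + $54.66 + $11.36 + $163.91 + $0.53 + $14.34 + $82.71 = $357.72
Net pay = $896.30 − $357.72 = $538.58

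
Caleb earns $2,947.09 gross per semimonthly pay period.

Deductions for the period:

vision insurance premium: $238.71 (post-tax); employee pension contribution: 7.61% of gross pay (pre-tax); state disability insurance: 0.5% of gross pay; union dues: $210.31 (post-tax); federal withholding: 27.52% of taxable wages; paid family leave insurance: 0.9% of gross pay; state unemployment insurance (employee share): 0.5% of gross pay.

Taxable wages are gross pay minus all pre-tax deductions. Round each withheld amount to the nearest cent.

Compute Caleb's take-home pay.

$1,468.48

Employee pension contribution: $2,947.09 × 0.0761 = $224.27
Taxable wages = $2,947.09 − $224.27 = $2,722.82
Federal withholding: $2,722.82 × 0.2752 = $749.32
State disability insurance: $2,947.09 × 0.005 = $14.74
State unemployment insurance (employee share): $2,947.09 × 0.005 = $14.74
Paid family leave insurance: $2,947.09 × 0.009 = $26.52
Union dues: $210.31
Vision insurance premium: $238.71
Total deductions = $224.27 + $749.32 + $14.74 + $14.74 + $26.52 + $210.31 + $238.71 = $1,478.61
Net pay = $2,947.09 − $1,478.61 = $1,468.48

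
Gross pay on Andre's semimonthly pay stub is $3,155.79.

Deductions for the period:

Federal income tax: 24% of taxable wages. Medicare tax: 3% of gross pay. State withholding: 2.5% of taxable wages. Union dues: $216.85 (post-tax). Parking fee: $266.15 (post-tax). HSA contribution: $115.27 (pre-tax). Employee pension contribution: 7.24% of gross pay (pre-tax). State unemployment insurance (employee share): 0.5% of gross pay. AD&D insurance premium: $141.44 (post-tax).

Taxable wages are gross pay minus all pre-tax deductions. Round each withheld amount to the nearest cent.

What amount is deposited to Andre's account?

$1,331.96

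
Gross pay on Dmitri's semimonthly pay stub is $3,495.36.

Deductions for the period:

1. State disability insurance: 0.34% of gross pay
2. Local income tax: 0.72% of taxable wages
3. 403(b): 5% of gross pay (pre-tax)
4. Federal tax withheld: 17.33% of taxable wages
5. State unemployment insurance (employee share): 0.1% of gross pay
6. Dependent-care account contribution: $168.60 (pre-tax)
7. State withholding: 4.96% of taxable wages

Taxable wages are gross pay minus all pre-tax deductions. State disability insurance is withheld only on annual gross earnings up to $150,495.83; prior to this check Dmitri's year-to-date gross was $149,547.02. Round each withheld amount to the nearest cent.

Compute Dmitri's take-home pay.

$2,419.99

Dependent-care account contribution: $168.60
403(b): $3,495.36 × 0.05 = $174.77
Pre-tax total = $168.60 + $174.77 = $343.37
Taxable wages = $3,495.36 − $343.37 = $3,151.99
Local income tax: $3,151.99 × 0.0072 = $22.69
Federal tax withheld: $3,151.99 × 0.1733 = $546.24
State withholding: $3,151.99 × 0.0496 = $156.34
State disability insurance: only $150,495.83 − $149,547.02 = $948.81 of this check is subject → $948.81 × 0.0034 = $3.23
State unemployment insurance (employee share): $3,495.36 × 0.001 = $3.50
Total deductions = $168.60 + $174.77 + $22.69 + $546.24 + $156.34 + $3.23 + $3.50 = $1,075.37
Net pay = $3,495.36 − $1,075.37 = $2,419.99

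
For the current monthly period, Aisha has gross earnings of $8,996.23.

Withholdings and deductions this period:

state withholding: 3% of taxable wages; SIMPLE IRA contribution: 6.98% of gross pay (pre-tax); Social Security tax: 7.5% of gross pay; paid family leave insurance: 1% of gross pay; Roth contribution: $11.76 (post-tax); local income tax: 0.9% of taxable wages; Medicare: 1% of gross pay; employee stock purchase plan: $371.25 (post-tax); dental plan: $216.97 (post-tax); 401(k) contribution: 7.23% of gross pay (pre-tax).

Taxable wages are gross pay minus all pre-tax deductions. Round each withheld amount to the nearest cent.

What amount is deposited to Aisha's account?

401(k) contribution: $8,996.23 × 0.0723 = $650.43
SIMPLE IRA contribution: $8,996.23 × 0.0698 = $627.94
Pre-tax total = $650.43 + $627.94 = $1,278.37
Taxable wages = $8,996.23 − $1,278.37 = $7,717.86
State withholding: $7,717.86 × 0.03 = $231.54
Local income tax: $7,717.86 × 0.009 = $69.46
Social Security tax: $8,996.23 × 0.075 = $674.72
Paid family leave insurance: $8,996.23 × 0.01 = $89.96
Medicare: $8,996.23 × 0.01 = $89.96
Employee stock purchase plan: $371.25
Dental plan: $216.97
Roth contribution: $11.76
Total deductions = $650.43 + $627.94 + $231.54 + $69.46 + $674.72 + $89.96 + $89.96 + $371.25 + $216.97 + $11.76 = $3,033.99
Net pay = $8,996.23 − $3,033.99 = $5,962.24

$5,962.24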